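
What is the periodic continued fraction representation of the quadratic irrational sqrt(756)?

Write x_i = (sqrt(756) + m_i)/d_i with (m_0, d_0) = (0, 1). a_0 = floor(sqrt(756)) = 27, since 27^2 = 729 <= 756 < 784 = 28^2.
Iterate m_{i+1} = d_i*a_i - m_i, d_{i+1} = (756 - m_{i+1}^2)/d_i, a_{i+1} = floor((a_0 + m_{i+1})/d_{i+1}):
  m_1 = 1*27 - 0 = 27, d_1 = (756 - 27^2)/1 = 27/1 = 27, a_1 = floor((27 + 27)/27) = 2.
  m_2 = 27*2 - 27 = 27, d_2 = (756 - 27^2)/27 = 27/27 = 1, a_2 = floor((27 + 27)/1) = 54.
  m_3 = 1*54 - 27 = 27, d_3 = (756 - 27^2)/1 = 27/1 = 27: (m_3, d_3) = (m_1, d_1) = (27, 27), so from here the quotients repeat a_1, a_2; the period length is 2.
Hence the expansion of sqrt(756) is a_0 = 27 followed by the repeating block 2, 54 (period 2).

[27; (2, 54)]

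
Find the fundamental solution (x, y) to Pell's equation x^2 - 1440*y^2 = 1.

First expand sqrt(1440) as a continued fraction. With x_i = (sqrt(1440) + m_i)/d_i and (m_0, d_0) = (0, 1): a_0 = floor(sqrt(1440)) = 37, since 37^2 = 1369 <= 1440 < 1444 = 38^2.
Iterate m_{i+1} = d_i*a_i - m_i, d_{i+1} = (1440 - m_{i+1}^2)/d_i, a_{i+1} = floor((a_0 + m_{i+1})/d_{i+1}):
  m_1 = 1*37 - 0 = 37, d_1 = (1440 - 37^2)/1 = 71/1 = 71, a_1 = floor((37 + 37)/71) = 1.
  m_2 = 71*1 - 37 = 34, d_2 = (1440 - 34^2)/71 = 284/71 = 4, a_2 = floor((37 + 34)/4) = 17.
  m_3 = 4*17 - 34 = 34, d_3 = (1440 - 34^2)/4 = 284/4 = 71, a_3 = floor((37 + 34)/71) = 1.
  m_4 = 71*1 - 34 = 37, d_4 = (1440 - 37^2)/71 = 71/71 = 1, a_4 = floor((37 + 37)/1) = 74.
  m_5 = 1*74 - 37 = 37, d_5 = (1440 - 37^2)/1 = 71/1 = 71: (m_5, d_5) = (m_1, d_1) = (37, 71), so from here the quotients repeat a_1, ..., a_4; the period length is 4.
So sqrt(1440) = [37; (1, 17, 1, 74)] with period length k = 4.
k is even, so the fundamental solution of x^2 - 1440y^2 = 1 is (p_{k-1}, q_{k-1}) = (p_3, q_3); compute convergents through index 3.
Convergents (p_i = a_i*p_{i-1} + p_{i-2}, q_i = a_i*q_{i-1} + q_{i-2} with p_{-2}=0, p_{-1}=1, q_{-2}=1, q_{-1}=0):
  i=0: a_0=37, p_0 = 37*1 + 0 = 37, q_0 = 37*0 + 1 = 1.
  i=1: a_1=1, p_1 = 1*37 + 1 = 38, q_1 = 1*1 + 0 = 1.
  i=2: a_2=17, p_2 = 17*38 + 37 = 683, q_2 = 17*1 + 1 = 18.
  i=3: a_3=1, p_3 = 1*683 + 38 = 721, q_3 = 1*18 + 1 = 19.
Check: 721^2 - 1440*19^2 = 519841 - 519840 = 1, so (x, y) = (721, 19) solves the equation, and by the theorem it is the least positive solution.

(x, y) = (721, 19)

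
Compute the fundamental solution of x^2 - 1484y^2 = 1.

First expand sqrt(1484) as a continued fraction. With x_i = (sqrt(1484) + m_i)/d_i and (m_0, d_0) = (0, 1): a_0 = floor(sqrt(1484)) = 38, since 38^2 = 1444 <= 1484 < 1521 = 39^2.
Iterate m_{i+1} = d_i*a_i - m_i, d_{i+1} = (1484 - m_{i+1}^2)/d_i, a_{i+1} = floor((a_0 + m_{i+1})/d_{i+1}):
  m_1 = 1*38 - 0 = 38, d_1 = (1484 - 38^2)/1 = 40/1 = 40, a_1 = floor((38 + 38)/40) = 1.
  m_2 = 40*1 - 38 = 2, d_2 = (1484 - 2^2)/40 = 1480/40 = 37, a_2 = floor((38 + 2)/37) = 1.
  m_3 = 37*1 - 2 = 35, d_3 = (1484 - 35^2)/37 = 259/37 = 7, a_3 = floor((38 + 35)/7) = 10.
  m_4 = 7*10 - 35 = 35, d_4 = (1484 - 35^2)/7 = 259/7 = 37, a_4 = floor((38 + 35)/37) = 1.
  m_5 = 37*1 - 35 = 2, d_5 = (1484 - 2^2)/37 = 1480/37 = 40, a_5 = floor((38 + 2)/40) = 1.
  m_6 = 40*1 - 2 = 38, d_6 = (1484 - 38^2)/40 = 40/40 = 1, a_6 = floor((38 + 38)/1) = 76.
  m_7 = 1*76 - 38 = 38, d_7 = (1484 - 38^2)/1 = 40/1 = 40: (m_7, d_7) = (m_1, d_1) = (38, 40), so from here the quotients repeat a_1, ..., a_6; the period length is 6.
So sqrt(1484) = [38; (1, 1, 10, 1, 1, 76)] with period length k = 6.
k is even, so the fundamental solution of x^2 - 1484y^2 = 1 is (p_{k-1}, q_{k-1}) = (p_5, q_5); compute convergents through index 5.
Convergents (p_i = a_i*p_{i-1} + p_{i-2}, q_i = a_i*q_{i-1} + q_{i-2} with p_{-2}=0, p_{-1}=1, q_{-2}=1, q_{-1}=0):
  i=0: a_0=38, p_0 = 38*1 + 0 = 38, q_0 = 38*0 + 1 = 1.
  i=1: a_1=1, p_1 = 1*38 + 1 = 39, q_1 = 1*1 + 0 = 1.
  i=2: a_2=1, p_2 = 1*39 + 38 = 77, q_2 = 1*1 + 1 = 2.
  i=3: a_3=10, p_3 = 10*77 + 39 = 809, q_3 = 10*2 + 1 = 21.
  i=4: a_4=1, p_4 = 1*809 + 77 = 886, q_4 = 1*21 + 2 = 23.
  i=5: a_5=1, p_5 = 1*886 + 809 = 1695, q_5 = 1*23 + 21 = 44.
Check: 1695^2 - 1484*44^2 = 2873025 - 2873024 = 1, so (x, y) = (1695, 44) solves the equation, and by the theorem it is the least positive solution.

(x, y) = (1695, 44)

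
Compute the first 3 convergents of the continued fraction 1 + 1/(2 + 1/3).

1/1, 3/2, 10/7

Using the convergent recurrence p_i = a_i*p_{i-1} + p_{i-2}, q_i = a_i*q_{i-1} + q_{i-2} with p_{-2}=0, p_{-1}=1, q_{-2}=1, q_{-1}=0:
  i=0: a_0=1, p_0 = 1*1 + 0 = 1, q_0 = 1*0 + 1 = 1.
  i=1: a_1=2, p_1 = 2*1 + 1 = 3, q_1 = 2*1 + 0 = 2.
  i=2: a_2=3, p_2 = 3*3 + 1 = 10, q_2 = 3*2 + 1 = 7.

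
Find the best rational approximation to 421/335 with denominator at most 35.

44/35

Expand x = 421/335 as a continued fraction with the Euclidean algorithm:
  421 = 1*335 + 86, so a_0 = 1.
  335 = 3*86 + 77, so a_1 = 3.
  86 = 1*77 + 9, so a_2 = 1.
  77 = 8*9 + 5, so a_3 = 8.
  9 = 1*5 + 4, so a_4 = 1.
  5 = 1*4 + 1, so a_5 = 1.
  4 = 4*1 + 0, so a_6 = 4.
so x = [1; 3, 1, 8, 1, 1, 4].
Convergents (p_i = a_i*p_{i-1} + p_{i-2}, q_i = a_i*q_{i-1} + q_{i-2} with p_{-2}=0, p_{-1}=1, q_{-2}=1, q_{-1}=0), until the denominator exceeds 35:
  i=0: a_0=1, p_0 = 1*1 + 0 = 1, q_0 = 1*0 + 1 = 1.
  i=1: a_1=3, p_1 = 3*1 + 1 = 4, q_1 = 3*1 + 0 = 3.
  i=2: a_2=1, p_2 = 1*4 + 1 = 5, q_2 = 1*3 + 1 = 4.
  i=3: a_3=8, p_3 = 8*5 + 4 = 44, q_3 = 8*4 + 3 = 35.
  i=4: a_4=1, p_4 = 1*44 + 5 = 49, q_4 = 1*35 + 4 = 39.
q_4 = 39 > 35, so the last convergent with denominator <= 35 is p_3/q_3 = 44/35.
The closest fraction with denominator <= 35 is either p_3/q_3 or the intermediate fraction (k*p_3 + p_2)/(k*q_3 + q_2) with the largest k >= 1 whose denominator stays <= 35; these approach x as k grows, and every other convergent or intermediate fraction in range is farther away.
Largest k: floor((35 - q_2)/q_3) = floor((35 - 4)/35) = 0.
Since k = 0, no intermediate fraction beyond p_3/q_3 has denominator <= 35, so the convergent 44/35 is the closest (its error is |421*35 - 44*335|/(335*35) = 5/11725).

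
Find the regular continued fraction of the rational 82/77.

Run the Euclidean algorithm on 82 and 77; the successive quotients are the partial quotients a_0, a_1, ... (each step inverts the fractional part left over by the previous one):
  82 = 1*77 + 5, so a_0 = 1.
  77 = 15*5 + 2, so a_1 = 15.
  5 = 2*2 + 1, so a_2 = 2.
  2 = 2*1 + 0, so a_3 = 2.
The remainder reaches 0 after 4 divisions, so the expansion has 4 partial quotients, read off in order.

[1; 15, 2, 2]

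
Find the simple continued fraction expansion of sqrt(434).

[20; (1, 4, 1, 40)]

Write x_i = (sqrt(434) + m_i)/d_i with (m_0, d_0) = (0, 1). a_0 = floor(sqrt(434)) = 20, since 20^2 = 400 <= 434 < 441 = 21^2.
Iterate m_{i+1} = d_i*a_i - m_i, d_{i+1} = (434 - m_{i+1}^2)/d_i, a_{i+1} = floor((a_0 + m_{i+1})/d_{i+1}):
  m_1 = 1*20 - 0 = 20, d_1 = (434 - 20^2)/1 = 34/1 = 34, a_1 = floor((20 + 20)/34) = 1.
  m_2 = 34*1 - 20 = 14, d_2 = (434 - 14^2)/34 = 238/34 = 7, a_2 = floor((20 + 14)/7) = 4.
  m_3 = 7*4 - 14 = 14, d_3 = (434 - 14^2)/7 = 238/7 = 34, a_3 = floor((20 + 14)/34) = 1.
  m_4 = 34*1 - 14 = 20, d_4 = (434 - 20^2)/34 = 34/34 = 1, a_4 = floor((20 + 20)/1) = 40.
  m_5 = 1*40 - 20 = 20, d_5 = (434 - 20^2)/1 = 34/1 = 34: (m_5, d_5) = (m_1, d_1) = (20, 34), so from here the quotients repeat a_1, ..., a_4; the period length is 4.
Hence the expansion of sqrt(434) is a_0 = 20 followed by the repeating block 1, 4, 1, 40 (period 4).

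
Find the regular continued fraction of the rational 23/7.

Run the Euclidean algorithm on 23 and 7; the successive quotients are the partial quotients a_0, a_1, ... (each step inverts the fractional part left over by the previous one):
  23 = 3*7 + 2, so a_0 = 3.
  7 = 3*2 + 1, so a_1 = 3.
  2 = 2*1 + 0, so a_2 = 2.
The remainder reaches 0 after 3 divisions, so the expansion has 3 partial quotients, read off in order.

[3; 3, 2]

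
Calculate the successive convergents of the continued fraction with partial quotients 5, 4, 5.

5/1, 21/4, 110/21

Using the convergent recurrence p_i = a_i*p_{i-1} + p_{i-2}, q_i = a_i*q_{i-1} + q_{i-2} with p_{-2}=0, p_{-1}=1, q_{-2}=1, q_{-1}=0:
  i=0: a_0=5, p_0 = 5*1 + 0 = 5, q_0 = 5*0 + 1 = 1.
  i=1: a_1=4, p_1 = 4*5 + 1 = 21, q_1 = 4*1 + 0 = 4.
  i=2: a_2=5, p_2 = 5*21 + 5 = 110, q_2 = 5*4 + 1 = 21.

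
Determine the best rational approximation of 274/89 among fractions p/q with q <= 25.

77/25

Expand x = 274/89 as a continued fraction with the Euclidean algorithm:
  274 = 3*89 + 7, so a_0 = 3.
  89 = 12*7 + 5, so a_1 = 12.
  7 = 1*5 + 2, so a_2 = 1.
  5 = 2*2 + 1, so a_3 = 2.
  2 = 2*1 + 0, so a_4 = 2.
so x = [3; 12, 1, 2, 2].
Convergents (p_i = a_i*p_{i-1} + p_{i-2}, q_i = a_i*q_{i-1} + q_{i-2} with p_{-2}=0, p_{-1}=1, q_{-2}=1, q_{-1}=0), until the denominator exceeds 25:
  i=0: a_0=3, p_0 = 3*1 + 0 = 3, q_0 = 3*0 + 1 = 1.
  i=1: a_1=12, p_1 = 12*3 + 1 = 37, q_1 = 12*1 + 0 = 12.
  i=2: a_2=1, p_2 = 1*37 + 3 = 40, q_2 = 1*12 + 1 = 13.
  i=3: a_3=2, p_3 = 2*40 + 37 = 117, q_3 = 2*13 + 12 = 38.
q_3 = 38 > 25, so the last convergent with denominator <= 25 is p_2/q_2 = 40/13.
The closest fraction with denominator <= 25 is either p_2/q_2 or the intermediate fraction (k*p_2 + p_1)/(k*q_2 + q_1) with the largest k >= 1 whose denominator stays <= 25; these approach x as k grows, and every other convergent or intermediate fraction in range is farther away.
Largest k: floor((25 - q_1)/q_2) = floor((25 - 12)/13) = 1.
That gives (1*40 + 37)/(1*13 + 12) = 77/25.
Compare the errors: |x - 40/13| = |274*13 - 40*89|/(89*13) = 2/1157, and |x - 77/25| = |274*25 - 77*89|/(89*25) = 3/2225.
Cross-multiplying, 3*1157 = 3471 < 4450 = 2*2225, so 3/2225 is smaller: the intermediate fraction 77/25 is closer to x than 40/13.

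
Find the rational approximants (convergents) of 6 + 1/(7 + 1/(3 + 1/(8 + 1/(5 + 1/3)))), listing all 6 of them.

Using the convergent recurrence p_i = a_i*p_{i-1} + p_{i-2}, q_i = a_i*q_{i-1} + q_{i-2} with p_{-2}=0, p_{-1}=1, q_{-2}=1, q_{-1}=0:
  i=0: a_0=6, p_0 = 6*1 + 0 = 6, q_0 = 6*0 + 1 = 1.
  i=1: a_1=7, p_1 = 7*6 + 1 = 43, q_1 = 7*1 + 0 = 7.
  i=2: a_2=3, p_2 = 3*43 + 6 = 135, q_2 = 3*7 + 1 = 22.
  i=3: a_3=8, p_3 = 8*135 + 43 = 1123, q_3 = 8*22 + 7 = 183.
  i=4: a_4=5, p_4 = 5*1123 + 135 = 5750, q_4 = 5*183 + 22 = 937.
  i=5: a_5=3, p_5 = 3*5750 + 1123 = 18373, q_5 = 3*937 + 183 = 2994.

6/1, 43/7, 135/22, 1123/183, 5750/937, 18373/2994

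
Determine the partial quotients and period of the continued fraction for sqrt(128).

[11; (3, 5, 3, 22)]

Write x_i = (sqrt(128) + m_i)/d_i with (m_0, d_0) = (0, 1). a_0 = floor(sqrt(128)) = 11, since 11^2 = 121 <= 128 < 144 = 12^2.
Iterate m_{i+1} = d_i*a_i - m_i, d_{i+1} = (128 - m_{i+1}^2)/d_i, a_{i+1} = floor((a_0 + m_{i+1})/d_{i+1}):
  m_1 = 1*11 - 0 = 11, d_1 = (128 - 11^2)/1 = 7/1 = 7, a_1 = floor((11 + 11)/7) = 3.
  m_2 = 7*3 - 11 = 10, d_2 = (128 - 10^2)/7 = 28/7 = 4, a_2 = floor((11 + 10)/4) = 5.
  m_3 = 4*5 - 10 = 10, d_3 = (128 - 10^2)/4 = 28/4 = 7, a_3 = floor((11 + 10)/7) = 3.
  m_4 = 7*3 - 10 = 11, d_4 = (128 - 11^2)/7 = 7/7 = 1, a_4 = floor((11 + 11)/1) = 22.
  m_5 = 1*22 - 11 = 11, d_5 = (128 - 11^2)/1 = 7/1 = 7: (m_5, d_5) = (m_1, d_1) = (11, 7), so from here the quotients repeat a_1, ..., a_4; the period length is 4.
Hence the expansion of sqrt(128) is a_0 = 11 followed by the repeating block 3, 5, 3, 22 (period 4).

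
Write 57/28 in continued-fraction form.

Run the Euclidean algorithm on 57 and 28; the successive quotients are the partial quotients a_0, a_1, ... (each step inverts the fractional part left over by the previous one):
  57 = 2*28 + 1, so a_0 = 2.
  28 = 28*1 + 0, so a_1 = 28.
The remainder reaches 0 after 2 divisions, so the expansion has 2 partial quotients, read off in order.

[2; 28]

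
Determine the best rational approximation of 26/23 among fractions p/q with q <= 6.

7/6

Expand x = 26/23 as a continued fraction with the Euclidean algorithm:
  26 = 1*23 + 3, so a_0 = 1.
  23 = 7*3 + 2, so a_1 = 7.
  3 = 1*2 + 1, so a_2 = 1.
  2 = 2*1 + 0, so a_3 = 2.
so x = [1; 7, 1, 2].
Convergents (p_i = a_i*p_{i-1} + p_{i-2}, q_i = a_i*q_{i-1} + q_{i-2} with p_{-2}=0, p_{-1}=1, q_{-2}=1, q_{-1}=0), until the denominator exceeds 6:
  i=0: a_0=1, p_0 = 1*1 + 0 = 1, q_0 = 1*0 + 1 = 1.
  i=1: a_1=7, p_1 = 7*1 + 1 = 8, q_1 = 7*1 + 0 = 7.
q_1 = 7 > 6, so the last convergent with denominator <= 6 is p_0/q_0 = 1/1.
The closest fraction with denominator <= 6 is either p_0/q_0 or the intermediate fraction (k*p_0 + p_{-1})/(k*q_0 + q_{-1}) with the largest k >= 1 whose denominator stays <= 6; these approach x as k grows, and every other convergent or intermediate fraction in range is farther away.
Largest k: floor((6 - q_{-1})/q_0) = floor((6 - 0)/1) = 6 (using the seeds p_{-1} = 1, q_{-1} = 0).
That gives (6*1 + 1)/(6*1 + 0) = 7/6.
Compare the errors: |x - 1/1| = |26*1 - 1*23|/(23*1) = 3/23, and |x - 7/6| = |26*6 - 7*23|/(23*6) = 5/138.
Cross-multiplying, 5*23 = 115 < 414 = 3*138, so 5/138 is smaller: the intermediate fraction 7/6 is closer to x than 1/1.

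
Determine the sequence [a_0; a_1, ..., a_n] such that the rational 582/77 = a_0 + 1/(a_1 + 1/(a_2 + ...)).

[7; 1, 1, 3, 1, 3, 2]

Run the Euclidean algorithm on 582 and 77; the successive quotients are the partial quotients a_0, a_1, ... (each step inverts the fractional part left over by the previous one):
  582 = 7*77 + 43, so a_0 = 7.
  77 = 1*43 + 34, so a_1 = 1.
  43 = 1*34 + 9, so a_2 = 1.
  34 = 3*9 + 7, so a_3 = 3.
  9 = 1*7 + 2, so a_4 = 1.
  7 = 3*2 + 1, so a_5 = 3.
  2 = 2*1 + 0, so a_6 = 2.
The remainder reaches 0 after 7 divisions, so the expansion has 7 partial quotients, read off in order.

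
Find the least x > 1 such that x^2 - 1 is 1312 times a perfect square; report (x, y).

First expand sqrt(1312) as a continued fraction. With x_i = (sqrt(1312) + m_i)/d_i and (m_0, d_0) = (0, 1): a_0 = floor(sqrt(1312)) = 36, since 36^2 = 1296 <= 1312 < 1369 = 37^2.
Iterate m_{i+1} = d_i*a_i - m_i, d_{i+1} = (1312 - m_{i+1}^2)/d_i, a_{i+1} = floor((a_0 + m_{i+1})/d_{i+1}):
  m_1 = 1*36 - 0 = 36, d_1 = (1312 - 36^2)/1 = 16/1 = 16, a_1 = floor((36 + 36)/16) = 4.
  m_2 = 16*4 - 36 = 28, d_2 = (1312 - 28^2)/16 = 528/16 = 33, a_2 = floor((36 + 28)/33) = 1.
  m_3 = 33*1 - 28 = 5, d_3 = (1312 - 5^2)/33 = 1287/33 = 39, a_3 = floor((36 + 5)/39) = 1.
  m_4 = 39*1 - 5 = 34, d_4 = (1312 - 34^2)/39 = 156/39 = 4, a_4 = floor((36 + 34)/4) = 17.
  m_5 = 4*17 - 34 = 34, d_5 = (1312 - 34^2)/4 = 156/4 = 39, a_5 = floor((36 + 34)/39) = 1.
  m_6 = 39*1 - 34 = 5, d_6 = (1312 - 5^2)/39 = 1287/39 = 33, a_6 = floor((36 + 5)/33) = 1.
  m_7 = 33*1 - 5 = 28, d_7 = (1312 - 28^2)/33 = 528/33 = 16, a_7 = floor((36 + 28)/16) = 4.
  m_8 = 16*4 - 28 = 36, d_8 = (1312 - 36^2)/16 = 16/16 = 1, a_8 = floor((36 + 36)/1) = 72.
  m_9 = 1*72 - 36 = 36, d_9 = (1312 - 36^2)/1 = 16/1 = 16: (m_9, d_9) = (m_1, d_1) = (36, 16), so from here the quotients repeat a_1, ..., a_8; the period length is 8.
So sqrt(1312) = [36; (4, 1, 1, 17, 1, 1, 4, 72)] with period length k = 8.
k is even, so the fundamental solution of x^2 - 1312y^2 = 1 is (p_{k-1}, q_{k-1}) = (p_7, q_7); compute convergents through index 7.
Convergents (p_i = a_i*p_{i-1} + p_{i-2}, q_i = a_i*q_{i-1} + q_{i-2} with p_{-2}=0, p_{-1}=1, q_{-2}=1, q_{-1}=0):
  i=0: a_0=36, p_0 = 36*1 + 0 = 36, q_0 = 36*0 + 1 = 1.
  i=1: a_1=4, p_1 = 4*36 + 1 = 145, q_1 = 4*1 + 0 = 4.
  i=2: a_2=1, p_2 = 1*145 + 36 = 181, q_2 = 1*4 + 1 = 5.
  i=3: a_3=1, p_3 = 1*181 + 145 = 326, q_3 = 1*5 + 4 = 9.
  i=4: a_4=17, p_4 = 17*326 + 181 = 5723, q_4 = 17*9 + 5 = 158.
  i=5: a_5=1, p_5 = 1*5723 + 326 = 6049, q_5 = 1*158 + 9 = 167.
  i=6: a_6=1, p_6 = 1*6049 + 5723 = 11772, q_6 = 1*167 + 158 = 325.
  i=7: a_7=4, p_7 = 4*11772 + 6049 = 53137, q_7 = 4*325 + 167 = 1467.
Check: 53137^2 - 1312*1467^2 = 2823540769 - 2823540768 = 1, so (x, y) = (53137, 1467) solves the equation, and by the theorem it is the least positive solution.

(x, y) = (53137, 1467)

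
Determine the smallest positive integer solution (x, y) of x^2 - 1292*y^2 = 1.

First expand sqrt(1292) as a continued fraction. With x_i = (sqrt(1292) + m_i)/d_i and (m_0, d_0) = (0, 1): a_0 = floor(sqrt(1292)) = 35, since 35^2 = 1225 <= 1292 < 1296 = 36^2.
Iterate m_{i+1} = d_i*a_i - m_i, d_{i+1} = (1292 - m_{i+1}^2)/d_i, a_{i+1} = floor((a_0 + m_{i+1})/d_{i+1}):
  m_1 = 1*35 - 0 = 35, d_1 = (1292 - 35^2)/1 = 67/1 = 67, a_1 = floor((35 + 35)/67) = 1.
  m_2 = 67*1 - 35 = 32, d_2 = (1292 - 32^2)/67 = 268/67 = 4, a_2 = floor((35 + 32)/4) = 16.
  m_3 = 4*16 - 32 = 32, d_3 = (1292 - 32^2)/4 = 268/4 = 67, a_3 = floor((35 + 32)/67) = 1.
  m_4 = 67*1 - 32 = 35, d_4 = (1292 - 35^2)/67 = 67/67 = 1, a_4 = floor((35 + 35)/1) = 70.
  m_5 = 1*70 - 35 = 35, d_5 = (1292 - 35^2)/1 = 67/1 = 67: (m_5, d_5) = (m_1, d_1) = (35, 67), so from here the quotients repeat a_1, ..., a_4; the period length is 4.
So sqrt(1292) = [35; (1, 16, 1, 70)] with period length k = 4.
k is even, so the fundamental solution of x^2 - 1292y^2 = 1 is (p_{k-1}, q_{k-1}) = (p_3, q_3); compute convergents through index 3.
Convergents (p_i = a_i*p_{i-1} + p_{i-2}, q_i = a_i*q_{i-1} + q_{i-2} with p_{-2}=0, p_{-1}=1, q_{-2}=1, q_{-1}=0):
  i=0: a_0=35, p_0 = 35*1 + 0 = 35, q_0 = 35*0 + 1 = 1.
  i=1: a_1=1, p_1 = 1*35 + 1 = 36, q_1 = 1*1 + 0 = 1.
  i=2: a_2=16, p_2 = 16*36 + 35 = 611, q_2 = 16*1 + 1 = 17.
  i=3: a_3=1, p_3 = 1*611 + 36 = 647, q_3 = 1*17 + 1 = 18.
Check: 647^2 - 1292*18^2 = 418609 - 418608 = 1, so (x, y) = (647, 18) solves the equation, and by the theorem it is the least positive solution.

(x, y) = (647, 18)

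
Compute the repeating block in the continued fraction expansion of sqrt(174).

[13; (5, 4, 5, 26)]

Write x_i = (sqrt(174) + m_i)/d_i with (m_0, d_0) = (0, 1). a_0 = floor(sqrt(174)) = 13, since 13^2 = 169 <= 174 < 196 = 14^2.
Iterate m_{i+1} = d_i*a_i - m_i, d_{i+1} = (174 - m_{i+1}^2)/d_i, a_{i+1} = floor((a_0 + m_{i+1})/d_{i+1}):
  m_1 = 1*13 - 0 = 13, d_1 = (174 - 13^2)/1 = 5/1 = 5, a_1 = floor((13 + 13)/5) = 5.
  m_2 = 5*5 - 13 = 12, d_2 = (174 - 12^2)/5 = 30/5 = 6, a_2 = floor((13 + 12)/6) = 4.
  m_3 = 6*4 - 12 = 12, d_3 = (174 - 12^2)/6 = 30/6 = 5, a_3 = floor((13 + 12)/5) = 5.
  m_4 = 5*5 - 12 = 13, d_4 = (174 - 13^2)/5 = 5/5 = 1, a_4 = floor((13 + 13)/1) = 26.
  m_5 = 1*26 - 13 = 13, d_5 = (174 - 13^2)/1 = 5/1 = 5: (m_5, d_5) = (m_1, d_1) = (13, 5), so from here the quotients repeat a_1, ..., a_4; the period length is 4.
Hence the expansion of sqrt(174) is a_0 = 13 followed by the repeating block 5, 4, 5, 26 (period 4).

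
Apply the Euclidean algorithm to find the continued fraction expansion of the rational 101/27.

[3; 1, 2, 1, 6]

Run the Euclidean algorithm on 101 and 27; the successive quotients are the partial quotients a_0, a_1, ... (each step inverts the fractional part left over by the previous one):
  101 = 3*27 + 20, so a_0 = 3.
  27 = 1*20 + 7, so a_1 = 1.
  20 = 2*7 + 6, so a_2 = 2.
  7 = 1*6 + 1, so a_3 = 1.
  6 = 6*1 + 0, so a_4 = 6.
The remainder reaches 0 after 5 divisions, so the expansion has 5 partial quotients, read off in order.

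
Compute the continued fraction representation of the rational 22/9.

Run the Euclidean algorithm on 22 and 9; the successive quotients are the partial quotients a_0, a_1, ... (each step inverts the fractional part left over by the previous one):
  22 = 2*9 + 4, so a_0 = 2.
  9 = 2*4 + 1, so a_1 = 2.
  4 = 4*1 + 0, so a_2 = 4.
The remainder reaches 0 after 3 divisions, so the expansion has 3 partial quotients, read off in order.

[2; 2, 4]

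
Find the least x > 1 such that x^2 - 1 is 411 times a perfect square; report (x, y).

(x, y) = (49730, 2453)

First expand sqrt(411) as a continued fraction. With x_i = (sqrt(411) + m_i)/d_i and (m_0, d_0) = (0, 1): a_0 = floor(sqrt(411)) = 20, since 20^2 = 400 <= 411 < 441 = 21^2.
Iterate m_{i+1} = d_i*a_i - m_i, d_{i+1} = (411 - m_{i+1}^2)/d_i, a_{i+1} = floor((a_0 + m_{i+1})/d_{i+1}):
  m_1 = 1*20 - 0 = 20, d_1 = (411 - 20^2)/1 = 11/1 = 11, a_1 = floor((20 + 20)/11) = 3.
  m_2 = 11*3 - 20 = 13, d_2 = (411 - 13^2)/11 = 242/11 = 22, a_2 = floor((20 + 13)/22) = 1.
  m_3 = 22*1 - 13 = 9, d_3 = (411 - 9^2)/22 = 330/22 = 15, a_3 = floor((20 + 9)/15) = 1.
  m_4 = 15*1 - 9 = 6, d_4 = (411 - 6^2)/15 = 375/15 = 25, a_4 = floor((20 + 6)/25) = 1.
  m_5 = 25*1 - 6 = 19, d_5 = (411 - 19^2)/25 = 50/25 = 2, a_5 = floor((20 + 19)/2) = 19.
  m_6 = 2*19 - 19 = 19, d_6 = (411 - 19^2)/2 = 50/2 = 25, a_6 = floor((20 + 19)/25) = 1.
  m_7 = 25*1 - 19 = 6, d_7 = (411 - 6^2)/25 = 375/25 = 15, a_7 = floor((20 + 6)/15) = 1.
  m_8 = 15*1 - 6 = 9, d_8 = (411 - 9^2)/15 = 330/15 = 22, a_8 = floor((20 + 9)/22) = 1.
  m_9 = 22*1 - 9 = 13, d_9 = (411 - 13^2)/22 = 242/22 = 11, a_9 = floor((20 + 13)/11) = 3.
  m_10 = 11*3 - 13 = 20, d_10 = (411 - 20^2)/11 = 11/11 = 1, a_10 = floor((20 + 20)/1) = 40.
  m_11 = 1*40 - 20 = 20, d_11 = (411 - 20^2)/1 = 11/1 = 11: (m_11, d_11) = (m_1, d_1) = (20, 11), so from here the quotients repeat a_1, ..., a_10; the period length is 10.
So sqrt(411) = [20; (3, 1, 1, 1, 19, 1, 1, 1, 3, 40)] with period length k = 10.
k is even, so the fundamental solution of x^2 - 411y^2 = 1 is (p_{k-1}, q_{k-1}) = (p_9, q_9); compute convergents through index 9.
Convergents (p_i = a_i*p_{i-1} + p_{i-2}, q_i = a_i*q_{i-1} + q_{i-2} with p_{-2}=0, p_{-1}=1, q_{-2}=1, q_{-1}=0):
  i=0: a_0=20, p_0 = 20*1 + 0 = 20, q_0 = 20*0 + 1 = 1.
  i=1: a_1=3, p_1 = 3*20 + 1 = 61, q_1 = 3*1 + 0 = 3.
  i=2: a_2=1, p_2 = 1*61 + 20 = 81, q_2 = 1*3 + 1 = 4.
  i=3: a_3=1, p_3 = 1*81 + 61 = 142, q_3 = 1*4 + 3 = 7.
  i=4: a_4=1, p_4 = 1*142 + 81 = 223, q_4 = 1*7 + 4 = 11.
  i=5: a_5=19, p_5 = 19*223 + 142 = 4379, q_5 = 19*11 + 7 = 216.
  i=6: a_6=1, p_6 = 1*4379 + 223 = 4602, q_6 = 1*216 + 11 = 227.
  i=7: a_7=1, p_7 = 1*4602 + 4379 = 8981, q_7 = 1*227 + 216 = 443.
  i=8: a_8=1, p_8 = 1*8981 + 4602 = 13583, q_8 = 1*443 + 227 = 670.
  i=9: a_9=3, p_9 = 3*13583 + 8981 = 49730, q_9 = 3*670 + 443 = 2453.
Check: 49730^2 - 411*2453^2 = 2473072900 - 2473072899 = 1, so (x, y) = (49730, 2453) solves the equation, and by the theorem it is the least positive solution.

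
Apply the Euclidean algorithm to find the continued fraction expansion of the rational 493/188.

Run the Euclidean algorithm on 493 and 188; the successive quotients are the partial quotients a_0, a_1, ... (each step inverts the fractional part left over by the previous one):
  493 = 2*188 + 117, so a_0 = 2.
  188 = 1*117 + 71, so a_1 = 1.
  117 = 1*71 + 46, so a_2 = 1.
  71 = 1*46 + 25, so a_3 = 1.
  46 = 1*25 + 21, so a_4 = 1.
  25 = 1*21 + 4, so a_5 = 1.
  21 = 5*4 + 1, so a_6 = 5.
  4 = 4*1 + 0, so a_7 = 4.
The remainder reaches 0 after 8 divisions, so the expansion has 8 partial quotients, read off in order.

[2; 1, 1, 1, 1, 1, 5, 4]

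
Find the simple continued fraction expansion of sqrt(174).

Write x_i = (sqrt(174) + m_i)/d_i with (m_0, d_0) = (0, 1). a_0 = floor(sqrt(174)) = 13, since 13^2 = 169 <= 174 < 196 = 14^2.
Iterate m_{i+1} = d_i*a_i - m_i, d_{i+1} = (174 - m_{i+1}^2)/d_i, a_{i+1} = floor((a_0 + m_{i+1})/d_{i+1}):
  m_1 = 1*13 - 0 = 13, d_1 = (174 - 13^2)/1 = 5/1 = 5, a_1 = floor((13 + 13)/5) = 5.
  m_2 = 5*5 - 13 = 12, d_2 = (174 - 12^2)/5 = 30/5 = 6, a_2 = floor((13 + 12)/6) = 4.
  m_3 = 6*4 - 12 = 12, d_3 = (174 - 12^2)/6 = 30/6 = 5, a_3 = floor((13 + 12)/5) = 5.
  m_4 = 5*5 - 12 = 13, d_4 = (174 - 13^2)/5 = 5/5 = 1, a_4 = floor((13 + 13)/1) = 26.
  m_5 = 1*26 - 13 = 13, d_5 = (174 - 13^2)/1 = 5/1 = 5: (m_5, d_5) = (m_1, d_1) = (13, 5), so from here the quotients repeat a_1, ..., a_4; the period length is 4.
Hence the expansion of sqrt(174) is a_0 = 13 followed by the repeating block 5, 4, 5, 26 (period 4).

[13; (5, 4, 5, 26)]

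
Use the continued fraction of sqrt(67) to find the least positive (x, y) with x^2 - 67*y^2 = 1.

(x, y) = (48842, 5967)

First expand sqrt(67) as a continued fraction. With x_i = (sqrt(67) + m_i)/d_i and (m_0, d_0) = (0, 1): a_0 = floor(sqrt(67)) = 8, since 8^2 = 64 <= 67 < 81 = 9^2.
Iterate m_{i+1} = d_i*a_i - m_i, d_{i+1} = (67 - m_{i+1}^2)/d_i, a_{i+1} = floor((a_0 + m_{i+1})/d_{i+1}):
  m_1 = 1*8 - 0 = 8, d_1 = (67 - 8^2)/1 = 3/1 = 3, a_1 = floor((8 + 8)/3) = 5.
  m_2 = 3*5 - 8 = 7, d_2 = (67 - 7^2)/3 = 18/3 = 6, a_2 = floor((8 + 7)/6) = 2.
  m_3 = 6*2 - 7 = 5, d_3 = (67 - 5^2)/6 = 42/6 = 7, a_3 = floor((8 + 5)/7) = 1.
  m_4 = 7*1 - 5 = 2, d_4 = (67 - 2^2)/7 = 63/7 = 9, a_4 = floor((8 + 2)/9) = 1.
  m_5 = 9*1 - 2 = 7, d_5 = (67 - 7^2)/9 = 18/9 = 2, a_5 = floor((8 + 7)/2) = 7.
  m_6 = 2*7 - 7 = 7, d_6 = (67 - 7^2)/2 = 18/2 = 9, a_6 = floor((8 + 7)/9) = 1.
  m_7 = 9*1 - 7 = 2, d_7 = (67 - 2^2)/9 = 63/9 = 7, a_7 = floor((8 + 2)/7) = 1.
  m_8 = 7*1 - 2 = 5, d_8 = (67 - 5^2)/7 = 42/7 = 6, a_8 = floor((8 + 5)/6) = 2.
  m_9 = 6*2 - 5 = 7, d_9 = (67 - 7^2)/6 = 18/6 = 3, a_9 = floor((8 + 7)/3) = 5.
  m_10 = 3*5 - 7 = 8, d_10 = (67 - 8^2)/3 = 3/3 = 1, a_10 = floor((8 + 8)/1) = 16.
  m_11 = 1*16 - 8 = 8, d_11 = (67 - 8^2)/1 = 3/1 = 3: (m_11, d_11) = (m_1, d_1) = (8, 3), so from here the quotients repeat a_1, ..., a_10; the period length is 10.
So sqrt(67) = [8; (5, 2, 1, 1, 7, 1, 1, 2, 5, 16)] with period length k = 10.
k is even, so the fundamental solution of x^2 - 67y^2 = 1 is (p_{k-1}, q_{k-1}) = (p_9, q_9); compute convergents through index 9.
Convergents (p_i = a_i*p_{i-1} + p_{i-2}, q_i = a_i*q_{i-1} + q_{i-2} with p_{-2}=0, p_{-1}=1, q_{-2}=1, q_{-1}=0):
  i=0: a_0=8, p_0 = 8*1 + 0 = 8, q_0 = 8*0 + 1 = 1.
  i=1: a_1=5, p_1 = 5*8 + 1 = 41, q_1 = 5*1 + 0 = 5.
  i=2: a_2=2, p_2 = 2*41 + 8 = 90, q_2 = 2*5 + 1 = 11.
  i=3: a_3=1, p_3 = 1*90 + 41 = 131, q_3 = 1*11 + 5 = 16.
  i=4: a_4=1, p_4 = 1*131 + 90 = 221, q_4 = 1*16 + 11 = 27.
  i=5: a_5=7, p_5 = 7*221 + 131 = 1678, q_5 = 7*27 + 16 = 205.
  i=6: a_6=1, p_6 = 1*1678 + 221 = 1899, q_6 = 1*205 + 27 = 232.
  i=7: a_7=1, p_7 = 1*1899 + 1678 = 3577, q_7 = 1*232 + 205 = 437.
  i=8: a_8=2, p_8 = 2*3577 + 1899 = 9053, q_8 = 2*437 + 232 = 1106.
  i=9: a_9=5, p_9 = 5*9053 + 3577 = 48842, q_9 = 5*1106 + 437 = 5967.
Check: 48842^2 - 67*5967^2 = 2385540964 - 2385540963 = 1, so (x, y) = (48842, 5967) solves the equation, and by the theorem it is the least positive solution.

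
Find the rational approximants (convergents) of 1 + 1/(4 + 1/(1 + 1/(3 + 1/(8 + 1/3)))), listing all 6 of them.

1/1, 5/4, 6/5, 23/19, 190/157, 593/490

Using the convergent recurrence p_i = a_i*p_{i-1} + p_{i-2}, q_i = a_i*q_{i-1} + q_{i-2} with p_{-2}=0, p_{-1}=1, q_{-2}=1, q_{-1}=0:
  i=0: a_0=1, p_0 = 1*1 + 0 = 1, q_0 = 1*0 + 1 = 1.
  i=1: a_1=4, p_1 = 4*1 + 1 = 5, q_1 = 4*1 + 0 = 4.
  i=2: a_2=1, p_2 = 1*5 + 1 = 6, q_2 = 1*4 + 1 = 5.
  i=3: a_3=3, p_3 = 3*6 + 5 = 23, q_3 = 3*5 + 4 = 19.
  i=4: a_4=8, p_4 = 8*23 + 6 = 190, q_4 = 8*19 + 5 = 157.
  i=5: a_5=3, p_5 = 3*190 + 23 = 593, q_5 = 3*157 + 19 = 490.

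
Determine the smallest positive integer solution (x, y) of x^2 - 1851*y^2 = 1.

(x, y) = (1850, 43)

First expand sqrt(1851) as a continued fraction. With x_i = (sqrt(1851) + m_i)/d_i and (m_0, d_0) = (0, 1): a_0 = floor(sqrt(1851)) = 43, since 43^2 = 1849 <= 1851 < 1936 = 44^2.
Iterate m_{i+1} = d_i*a_i - m_i, d_{i+1} = (1851 - m_{i+1}^2)/d_i, a_{i+1} = floor((a_0 + m_{i+1})/d_{i+1}):
  m_1 = 1*43 - 0 = 43, d_1 = (1851 - 43^2)/1 = 2/1 = 2, a_1 = floor((43 + 43)/2) = 43.
  m_2 = 2*43 - 43 = 43, d_2 = (1851 - 43^2)/2 = 2/2 = 1, a_2 = floor((43 + 43)/1) = 86.
  m_3 = 1*86 - 43 = 43, d_3 = (1851 - 43^2)/1 = 2/1 = 2: (m_3, d_3) = (m_1, d_1) = (43, 2), so from here the quotients repeat a_1, a_2; the period length is 2.
So sqrt(1851) = [43; (43, 86)] with period length k = 2.
k is even, so the fundamental solution of x^2 - 1851y^2 = 1 is (p_{k-1}, q_{k-1}) = (p_1, q_1); compute convergents through index 1.
Convergents (p_i = a_i*p_{i-1} + p_{i-2}, q_i = a_i*q_{i-1} + q_{i-2} with p_{-2}=0, p_{-1}=1, q_{-2}=1, q_{-1}=0):
  i=0: a_0=43, p_0 = 43*1 + 0 = 43, q_0 = 43*0 + 1 = 1.
  i=1: a_1=43, p_1 = 43*43 + 1 = 1850, q_1 = 43*1 + 0 = 43.
Check: 1850^2 - 1851*43^2 = 3422500 - 3422499 = 1, so (x, y) = (1850, 43) solves the equation, and by the theorem it is the least positive solution.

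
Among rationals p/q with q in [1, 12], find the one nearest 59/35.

Expand x = 59/35 as a continued fraction with the Euclidean algorithm:
  59 = 1*35 + 24, so a_0 = 1.
  35 = 1*24 + 11, so a_1 = 1.
  24 = 2*11 + 2, so a_2 = 2.
  11 = 5*2 + 1, so a_3 = 5.
  2 = 2*1 + 0, so a_4 = 2.
so x = [1; 1, 2, 5, 2].
Convergents (p_i = a_i*p_{i-1} + p_{i-2}, q_i = a_i*q_{i-1} + q_{i-2} with p_{-2}=0, p_{-1}=1, q_{-2}=1, q_{-1}=0), until the denominator exceeds 12:
  i=0: a_0=1, p_0 = 1*1 + 0 = 1, q_0 = 1*0 + 1 = 1.
  i=1: a_1=1, p_1 = 1*1 + 1 = 2, q_1 = 1*1 + 0 = 1.
  i=2: a_2=2, p_2 = 2*2 + 1 = 5, q_2 = 2*1 + 1 = 3.
  i=3: a_3=5, p_3 = 5*5 + 2 = 27, q_3 = 5*3 + 1 = 16.
q_3 = 16 > 12, so the last convergent with denominator <= 12 is p_2/q_2 = 5/3.
The closest fraction with denominator <= 12 is either p_2/q_2 or the intermediate fraction (k*p_2 + p_1)/(k*q_2 + q_1) with the largest k >= 1 whose denominator stays <= 12; these approach x as k grows, and every other convergent or intermediate fraction in range is farther away.
Largest k: floor((12 - q_1)/q_2) = floor((12 - 1)/3) = 3.
That gives (3*5 + 2)/(3*3 + 1) = 17/10.
Compare the errors: |x - 5/3| = |59*3 - 5*35|/(35*3) = 2/105, and |x - 17/10| = |59*10 - 17*35|/(35*10) = 5/350.
Cross-multiplying, 5*105 = 525 < 700 = 2*350, so 5/350 is smaller: the intermediate fraction 17/10 is closer to x than 5/3.

17/10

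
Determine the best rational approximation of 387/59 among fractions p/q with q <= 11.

Expand x = 387/59 as a continued fraction with the Euclidean algorithm:
  387 = 6*59 + 33, so a_0 = 6.
  59 = 1*33 + 26, so a_1 = 1.
  33 = 1*26 + 7, so a_2 = 1.
  26 = 3*7 + 5, so a_3 = 3.
  7 = 1*5 + 2, so a_4 = 1.
  5 = 2*2 + 1, so a_5 = 2.
  2 = 2*1 + 0, so a_6 = 2.
so x = [6; 1, 1, 3, 1, 2, 2].
Convergents (p_i = a_i*p_{i-1} + p_{i-2}, q_i = a_i*q_{i-1} + q_{i-2} with p_{-2}=0, p_{-1}=1, q_{-2}=1, q_{-1}=0), until the denominator exceeds 11:
  i=0: a_0=6, p_0 = 6*1 + 0 = 6, q_0 = 6*0 + 1 = 1.
  i=1: a_1=1, p_1 = 1*6 + 1 = 7, q_1 = 1*1 + 0 = 1.
  i=2: a_2=1, p_2 = 1*7 + 6 = 13, q_2 = 1*1 + 1 = 2.
  i=3: a_3=3, p_3 = 3*13 + 7 = 46, q_3 = 3*2 + 1 = 7.
  i=4: a_4=1, p_4 = 1*46 + 13 = 59, q_4 = 1*7 + 2 = 9.
  i=5: a_5=2, p_5 = 2*59 + 46 = 164, q_5 = 2*9 + 7 = 25.
q_5 = 25 > 11, so the last convergent with denominator <= 11 is p_4/q_4 = 59/9.
The closest fraction with denominator <= 11 is either p_4/q_4 or the intermediate fraction (k*p_4 + p_3)/(k*q_4 + q_3) with the largest k >= 1 whose denominator stays <= 11; these approach x as k grows, and every other convergent or intermediate fraction in range is farther away.
Largest k: floor((11 - q_3)/q_4) = floor((11 - 7)/9) = 0.
Since k = 0, no intermediate fraction beyond p_4/q_4 has denominator <= 11, so the convergent 59/9 is the closest (its error is |387*9 - 59*59|/(59*9) = 2/531).

59/9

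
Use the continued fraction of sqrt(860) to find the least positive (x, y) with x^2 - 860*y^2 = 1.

(x, y) = (3871, 132)

First expand sqrt(860) as a continued fraction. With x_i = (sqrt(860) + m_i)/d_i and (m_0, d_0) = (0, 1): a_0 = floor(sqrt(860)) = 29, since 29^2 = 841 <= 860 < 900 = 30^2.
Iterate m_{i+1} = d_i*a_i - m_i, d_{i+1} = (860 - m_{i+1}^2)/d_i, a_{i+1} = floor((a_0 + m_{i+1})/d_{i+1}):
  m_1 = 1*29 - 0 = 29, d_1 = (860 - 29^2)/1 = 19/1 = 19, a_1 = floor((29 + 29)/19) = 3.
  m_2 = 19*3 - 29 = 28, d_2 = (860 - 28^2)/19 = 76/19 = 4, a_2 = floor((29 + 28)/4) = 14.
  m_3 = 4*14 - 28 = 28, d_3 = (860 - 28^2)/4 = 76/4 = 19, a_3 = floor((29 + 28)/19) = 3.
  m_4 = 19*3 - 28 = 29, d_4 = (860 - 29^2)/19 = 19/19 = 1, a_4 = floor((29 + 29)/1) = 58.
  m_5 = 1*58 - 29 = 29, d_5 = (860 - 29^2)/1 = 19/1 = 19: (m_5, d_5) = (m_1, d_1) = (29, 19), so from here the quotients repeat a_1, ..., a_4; the period length is 4.
So sqrt(860) = [29; (3, 14, 3, 58)] with period length k = 4.
k is even, so the fundamental solution of x^2 - 860y^2 = 1 is (p_{k-1}, q_{k-1}) = (p_3, q_3); compute convergents through index 3.
Convergents (p_i = a_i*p_{i-1} + p_{i-2}, q_i = a_i*q_{i-1} + q_{i-2} with p_{-2}=0, p_{-1}=1, q_{-2}=1, q_{-1}=0):
  i=0: a_0=29, p_0 = 29*1 + 0 = 29, q_0 = 29*0 + 1 = 1.
  i=1: a_1=3, p_1 = 3*29 + 1 = 88, q_1 = 3*1 + 0 = 3.
  i=2: a_2=14, p_2 = 14*88 + 29 = 1261, q_2 = 14*3 + 1 = 43.
  i=3: a_3=3, p_3 = 3*1261 + 88 = 3871, q_3 = 3*43 + 3 = 132.
Check: 3871^2 - 860*132^2 = 14984641 - 14984640 = 1, so (x, y) = (3871, 132) solves the equation, and by the theorem it is the least positive solution.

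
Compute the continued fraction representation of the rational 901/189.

[4; 1, 3, 3, 2, 1, 1, 2]

Run the Euclidean algorithm on 901 and 189; the successive quotients are the partial quotients a_0, a_1, ... (each step inverts the fractional part left over by the previous one):
  901 = 4*189 + 145, so a_0 = 4.
  189 = 1*145 + 44, so a_1 = 1.
  145 = 3*44 + 13, so a_2 = 3.
  44 = 3*13 + 5, so a_3 = 3.
  13 = 2*5 + 3, so a_4 = 2.
  5 = 1*3 + 2, so a_5 = 1.
  3 = 1*2 + 1, so a_6 = 1.
  2 = 2*1 + 0, so a_7 = 2.
The remainder reaches 0 after 8 divisions, so the expansion has 8 partial quotients, read off in order.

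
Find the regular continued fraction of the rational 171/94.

Run the Euclidean algorithm on 171 and 94; the successive quotients are the partial quotients a_0, a_1, ... (each step inverts the fractional part left over by the previous one):
  171 = 1*94 + 77, so a_0 = 1.
  94 = 1*77 + 17, so a_1 = 1.
  77 = 4*17 + 9, so a_2 = 4.
  17 = 1*9 + 8, so a_3 = 1.
  9 = 1*8 + 1, so a_4 = 1.
  8 = 8*1 + 0, so a_5 = 8.
The remainder reaches 0 after 6 divisions, so the expansion has 6 partial quotients, read off in order.

[1; 1, 4, 1, 1, 8]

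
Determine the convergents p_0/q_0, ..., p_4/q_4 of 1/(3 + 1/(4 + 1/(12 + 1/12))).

Using the convergent recurrence p_i = a_i*p_{i-1} + p_{i-2}, q_i = a_i*q_{i-1} + q_{i-2} with p_{-2}=0, p_{-1}=1, q_{-2}=1, q_{-1}=0:
  i=0: a_0=0, p_0 = 0*1 + 0 = 0, q_0 = 0*0 + 1 = 1.
  i=1: a_1=3, p_1 = 3*0 + 1 = 1, q_1 = 3*1 + 0 = 3.
  i=2: a_2=4, p_2 = 4*1 + 0 = 4, q_2 = 4*3 + 1 = 13.
  i=3: a_3=12, p_3 = 12*4 + 1 = 49, q_3 = 12*13 + 3 = 159.
  i=4: a_4=12, p_4 = 12*49 + 4 = 592, q_4 = 12*159 + 13 = 1921.

0/1, 1/3, 4/13, 49/159, 592/1921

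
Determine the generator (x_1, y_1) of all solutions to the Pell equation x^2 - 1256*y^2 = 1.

(x, y) = (392499, 11075)

First expand sqrt(1256) as a continued fraction. With x_i = (sqrt(1256) + m_i)/d_i and (m_0, d_0) = (0, 1): a_0 = floor(sqrt(1256)) = 35, since 35^2 = 1225 <= 1256 < 1296 = 36^2.
Iterate m_{i+1} = d_i*a_i - m_i, d_{i+1} = (1256 - m_{i+1}^2)/d_i, a_{i+1} = floor((a_0 + m_{i+1})/d_{i+1}):
  m_1 = 1*35 - 0 = 35, d_1 = (1256 - 35^2)/1 = 31/1 = 31, a_1 = floor((35 + 35)/31) = 2.
  m_2 = 31*2 - 35 = 27, d_2 = (1256 - 27^2)/31 = 527/31 = 17, a_2 = floor((35 + 27)/17) = 3.
  m_3 = 17*3 - 27 = 24, d_3 = (1256 - 24^2)/17 = 680/17 = 40, a_3 = floor((35 + 24)/40) = 1.
  m_4 = 40*1 - 24 = 16, d_4 = (1256 - 16^2)/40 = 1000/40 = 25, a_4 = floor((35 + 16)/25) = 2.
  m_5 = 25*2 - 16 = 34, d_5 = (1256 - 34^2)/25 = 100/25 = 4, a_5 = floor((35 + 34)/4) = 17.
  m_6 = 4*17 - 34 = 34, d_6 = (1256 - 34^2)/4 = 100/4 = 25, a_6 = floor((35 + 34)/25) = 2.
  m_7 = 25*2 - 34 = 16, d_7 = (1256 - 16^2)/25 = 1000/25 = 40, a_7 = floor((35 + 16)/40) = 1.
  m_8 = 40*1 - 16 = 24, d_8 = (1256 - 24^2)/40 = 680/40 = 17, a_8 = floor((35 + 24)/17) = 3.
  m_9 = 17*3 - 24 = 27, d_9 = (1256 - 27^2)/17 = 527/17 = 31, a_9 = floor((35 + 27)/31) = 2.
  m_10 = 31*2 - 27 = 35, d_10 = (1256 - 35^2)/31 = 31/31 = 1, a_10 = floor((35 + 35)/1) = 70.
  m_11 = 1*70 - 35 = 35, d_11 = (1256 - 35^2)/1 = 31/1 = 31: (m_11, d_11) = (m_1, d_1) = (35, 31), so from here the quotients repeat a_1, ..., a_10; the period length is 10.
So sqrt(1256) = [35; (2, 3, 1, 2, 17, 2, 1, 3, 2, 70)] with period length k = 10.
k is even, so the fundamental solution of x^2 - 1256y^2 = 1 is (p_{k-1}, q_{k-1}) = (p_9, q_9); compute convergents through index 9.
Convergents (p_i = a_i*p_{i-1} + p_{i-2}, q_i = a_i*q_{i-1} + q_{i-2} with p_{-2}=0, p_{-1}=1, q_{-2}=1, q_{-1}=0):
  i=0: a_0=35, p_0 = 35*1 + 0 = 35, q_0 = 35*0 + 1 = 1.
  i=1: a_1=2, p_1 = 2*35 + 1 = 71, q_1 = 2*1 + 0 = 2.
  i=2: a_2=3, p_2 = 3*71 + 35 = 248, q_2 = 3*2 + 1 = 7.
  i=3: a_3=1, p_3 = 1*248 + 71 = 319, q_3 = 1*7 + 2 = 9.
  i=4: a_4=2, p_4 = 2*319 + 248 = 886, q_4 = 2*9 + 7 = 25.
  i=5: a_5=17, p_5 = 17*886 + 319 = 15381, q_5 = 17*25 + 9 = 434.
  i=6: a_6=2, p_6 = 2*15381 + 886 = 31648, q_6 = 2*434 + 25 = 893.
  i=7: a_7=1, p_7 = 1*31648 + 15381 = 47029, q_7 = 1*893 + 434 = 1327.
  i=8: a_8=3, p_8 = 3*47029 + 31648 = 172735, q_8 = 3*1327 + 893 = 4874.
  i=9: a_9=2, p_9 = 2*172735 + 47029 = 392499, q_9 = 2*4874 + 1327 = 11075.
Check: 392499^2 - 1256*11075^2 = 154055465001 - 154055465000 = 1, so (x, y) = (392499, 11075) solves the equation, and by the theorem it is the least positive solution.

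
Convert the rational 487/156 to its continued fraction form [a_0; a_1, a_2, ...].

Run the Euclidean algorithm on 487 and 156; the successive quotients are the partial quotients a_0, a_1, ... (each step inverts the fractional part left over by the previous one):
  487 = 3*156 + 19, so a_0 = 3.
  156 = 8*19 + 4, so a_1 = 8.
  19 = 4*4 + 3, so a_2 = 4.
  4 = 1*3 + 1, so a_3 = 1.
  3 = 3*1 + 0, so a_4 = 3.
The remainder reaches 0 after 5 divisions, so the expansion has 5 partial quotients, read off in order.

[3; 8, 4, 1, 3]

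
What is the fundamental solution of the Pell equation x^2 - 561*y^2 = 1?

First expand sqrt(561) as a continued fraction. With x_i = (sqrt(561) + m_i)/d_i and (m_0, d_0) = (0, 1): a_0 = floor(sqrt(561)) = 23, since 23^2 = 529 <= 561 < 576 = 24^2.
Iterate m_{i+1} = d_i*a_i - m_i, d_{i+1} = (561 - m_{i+1}^2)/d_i, a_{i+1} = floor((a_0 + m_{i+1})/d_{i+1}):
  m_1 = 1*23 - 0 = 23, d_1 = (561 - 23^2)/1 = 32/1 = 32, a_1 = floor((23 + 23)/32) = 1.
  m_2 = 32*1 - 23 = 9, d_2 = (561 - 9^2)/32 = 480/32 = 15, a_2 = floor((23 + 9)/15) = 2.
  m_3 = 15*2 - 9 = 21, d_3 = (561 - 21^2)/15 = 120/15 = 8, a_3 = floor((23 + 21)/8) = 5.
  m_4 = 8*5 - 21 = 19, d_4 = (561 - 19^2)/8 = 200/8 = 25, a_4 = floor((23 + 19)/25) = 1.
  m_5 = 25*1 - 19 = 6, d_5 = (561 - 6^2)/25 = 525/25 = 21, a_5 = floor((23 + 6)/21) = 1.
  m_6 = 21*1 - 6 = 15, d_6 = (561 - 15^2)/21 = 336/21 = 16, a_6 = floor((23 + 15)/16) = 2.
  m_7 = 16*2 - 15 = 17, d_7 = (561 - 17^2)/16 = 272/16 = 17, a_7 = floor((23 + 17)/17) = 2.
  m_8 = 17*2 - 17 = 17, d_8 = (561 - 17^2)/17 = 272/17 = 16, a_8 = floor((23 + 17)/16) = 2.
  m_9 = 16*2 - 17 = 15, d_9 = (561 - 15^2)/16 = 336/16 = 21, a_9 = floor((23 + 15)/21) = 1.
  m_10 = 21*1 - 15 = 6, d_10 = (561 - 6^2)/21 = 525/21 = 25, a_10 = floor((23 + 6)/25) = 1.
  m_11 = 25*1 - 6 = 19, d_11 = (561 - 19^2)/25 = 200/25 = 8, a_11 = floor((23 + 19)/8) = 5.
  m_12 = 8*5 - 19 = 21, d_12 = (561 - 21^2)/8 = 120/8 = 15, a_12 = floor((23 + 21)/15) = 2.
  m_13 = 15*2 - 21 = 9, d_13 = (561 - 9^2)/15 = 480/15 = 32, a_13 = floor((23 + 9)/32) = 1.
  m_14 = 32*1 - 9 = 23, d_14 = (561 - 23^2)/32 = 32/32 = 1, a_14 = floor((23 + 23)/1) = 46.
  m_15 = 1*46 - 23 = 23, d_15 = (561 - 23^2)/1 = 32/1 = 32: (m_15, d_15) = (m_1, d_1) = (23, 32), so from here the quotients repeat a_1, ..., a_14; the period length is 14.
So sqrt(561) = [23; (1, 2, 5, 1, 1, 2, 2, 2, 1, 1, 5, 2, 1, 46)] with period length k = 14.
k is even, so the fundamental solution of x^2 - 561y^2 = 1 is (p_{k-1}, q_{k-1}) = (p_13, q_13); compute convergents through index 13.
Convergents (p_i = a_i*p_{i-1} + p_{i-2}, q_i = a_i*q_{i-1} + q_{i-2} with p_{-2}=0, p_{-1}=1, q_{-2}=1, q_{-1}=0):
  i=0: a_0=23, p_0 = 23*1 + 0 = 23, q_0 = 23*0 + 1 = 1.
  i=1: a_1=1, p_1 = 1*23 + 1 = 24, q_1 = 1*1 + 0 = 1.
  i=2: a_2=2, p_2 = 2*24 + 23 = 71, q_2 = 2*1 + 1 = 3.
  i=3: a_3=5, p_3 = 5*71 + 24 = 379, q_3 = 5*3 + 1 = 16.
  i=4: a_4=1, p_4 = 1*379 + 71 = 450, q_4 = 1*16 + 3 = 19.
  i=5: a_5=1, p_5 = 1*450 + 379 = 829, q_5 = 1*19 + 16 = 35.
  i=6: a_6=2, p_6 = 2*829 + 450 = 2108, q_6 = 2*35 + 19 = 89.
  i=7: a_7=2, p_7 = 2*2108 + 829 = 5045, q_7 = 2*89 + 35 = 213.
  i=8: a_8=2, p_8 = 2*5045 + 2108 = 12198, q_8 = 2*213 + 89 = 515.
  i=9: a_9=1, p_9 = 1*12198 + 5045 = 17243, q_9 = 1*515 + 213 = 728.
  i=10: a_10=1, p_10 = 1*17243 + 12198 = 29441, q_10 = 1*728 + 515 = 1243.
  i=11: a_11=5, p_11 = 5*29441 + 17243 = 164448, q_11 = 5*1243 + 728 = 6943.
  i=12: a_12=2, p_12 = 2*164448 + 29441 = 358337, q_12 = 2*6943 + 1243 = 15129.
  i=13: a_13=1, p_13 = 1*358337 + 164448 = 522785, q_13 = 1*15129 + 6943 = 22072.
Check: 522785^2 - 561*22072^2 = 273304156225 - 273304156224 = 1, so (x, y) = (522785, 22072) solves the equation, and by the theorem it is the least positive solution.

(x, y) = (522785, 22072)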